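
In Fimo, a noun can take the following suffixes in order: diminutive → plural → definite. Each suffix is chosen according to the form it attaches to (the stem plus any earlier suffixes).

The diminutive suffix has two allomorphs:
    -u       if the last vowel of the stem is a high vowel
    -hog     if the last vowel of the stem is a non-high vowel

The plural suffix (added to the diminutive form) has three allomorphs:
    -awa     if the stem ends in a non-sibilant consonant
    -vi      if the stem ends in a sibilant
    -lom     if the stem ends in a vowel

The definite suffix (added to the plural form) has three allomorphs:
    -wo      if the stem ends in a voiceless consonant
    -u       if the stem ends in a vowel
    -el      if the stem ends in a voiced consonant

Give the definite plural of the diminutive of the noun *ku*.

kuulomel

*ku*: last vowel = /u/, a high vowel → -u → *kuu*.
The diminutive form *kuu*: final sound = /u/, a vowel → -lom → *kuulom*.
Since the final sound of the plural form *kuulom* is /m/ (a voiced consonant), it takes -el, giving *kuulomel*.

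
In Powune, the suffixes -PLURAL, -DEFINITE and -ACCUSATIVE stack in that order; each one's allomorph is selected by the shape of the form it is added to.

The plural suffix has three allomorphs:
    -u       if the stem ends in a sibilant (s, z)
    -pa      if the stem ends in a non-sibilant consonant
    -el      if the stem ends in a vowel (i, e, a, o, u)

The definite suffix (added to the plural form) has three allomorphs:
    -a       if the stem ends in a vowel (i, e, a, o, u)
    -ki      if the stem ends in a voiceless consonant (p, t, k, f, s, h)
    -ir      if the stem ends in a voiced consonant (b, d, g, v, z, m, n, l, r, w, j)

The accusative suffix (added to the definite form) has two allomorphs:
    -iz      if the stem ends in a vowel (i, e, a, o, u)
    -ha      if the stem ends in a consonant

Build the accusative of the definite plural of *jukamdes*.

jukamdesuaiz

The final sound of *jukamdes* is /s/, which is a sibilant, so the plural suffix is -u, giving *jukamdesu*.
The plural form *jukamdesu* — final sound /u/ (a vowel) → -a → *jukamdesua*.
The definite form *jukamdesua*: final sound = /a/, a vowel → -iz → *jukamdesuaiz*.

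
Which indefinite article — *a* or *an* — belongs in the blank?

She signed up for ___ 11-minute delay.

an

The indefinite article is chosen by the initial *sound* of the following word, not its spelling.
The number *11* is spoken "eleven", beginning with /ɪˈlɛvən/ — a vowel sound.
So the article is *an*: She signed up for an 11-minute delay.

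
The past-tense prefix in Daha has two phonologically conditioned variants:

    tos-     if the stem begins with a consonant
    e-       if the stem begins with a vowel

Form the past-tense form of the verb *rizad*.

Since the first sound of *rizad* is /r/ (a consonant), it takes tos-, giving *tosrizad*.

tosrizad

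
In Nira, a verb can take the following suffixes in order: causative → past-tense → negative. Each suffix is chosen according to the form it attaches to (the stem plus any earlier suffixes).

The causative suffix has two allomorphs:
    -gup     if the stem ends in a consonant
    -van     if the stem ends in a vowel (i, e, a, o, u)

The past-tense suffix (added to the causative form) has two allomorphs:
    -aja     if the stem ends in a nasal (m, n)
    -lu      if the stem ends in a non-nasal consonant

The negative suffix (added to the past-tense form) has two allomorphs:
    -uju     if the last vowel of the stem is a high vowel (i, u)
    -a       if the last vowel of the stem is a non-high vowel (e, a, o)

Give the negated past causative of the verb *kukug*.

*kukug*: final sound = /g/, a consonant → -gup → *kukuggup*.
The causative form *kukuggup* — final consonant /p/ (non-nasal) → -lu → *kukugguplu*.
The past-tense form *kukugguplu* — last vowel /u/ (a high vowel) → -uju → *kukuggupluuju*.

kukuggupluuju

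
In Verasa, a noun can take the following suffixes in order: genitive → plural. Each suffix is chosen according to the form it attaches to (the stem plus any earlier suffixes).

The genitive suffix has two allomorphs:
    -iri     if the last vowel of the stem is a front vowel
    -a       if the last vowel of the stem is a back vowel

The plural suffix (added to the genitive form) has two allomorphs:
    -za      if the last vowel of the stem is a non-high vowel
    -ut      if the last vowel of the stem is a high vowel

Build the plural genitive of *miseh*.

The last vowel of *miseh* is /e/, which is a front vowel, so the genitive suffix is -iri, giving *misehiri*.
The genitive form *misehiri*: last vowel = /i/, a high vowel → -ut → *misehiriut*.

misehiriut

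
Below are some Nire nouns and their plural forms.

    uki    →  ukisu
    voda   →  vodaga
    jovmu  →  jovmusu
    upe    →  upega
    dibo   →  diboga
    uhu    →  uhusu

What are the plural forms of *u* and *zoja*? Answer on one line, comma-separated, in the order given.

The pattern is height harmony: -su when the last vowel of the stem is a high vowel (*uki*, *jovmu*, *uhu*); -ga when the last vowel of the stem is a non-high vowel (*voda*, *upe*, *dibo*).
*u*: last vowel = /u/, a high vowel → -su → *usu*.
The last vowel of *zoja* is /a/, which is a non-high vowel, so the suffix is -ga, giving *zojaga*.

usu, zojaga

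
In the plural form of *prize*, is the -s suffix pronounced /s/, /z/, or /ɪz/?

/ɪz/

The stem *prize* ends in a sibilant (/s, z, ʃ, ʒ, tʃ, dʒ/).
The plural suffix surfaces as /ɪz/ after sibilants, /s/ after other voiceless consonants, and /z/ after other voiced sounds.
So the plural -s on *prize* is pronounced /ɪz/.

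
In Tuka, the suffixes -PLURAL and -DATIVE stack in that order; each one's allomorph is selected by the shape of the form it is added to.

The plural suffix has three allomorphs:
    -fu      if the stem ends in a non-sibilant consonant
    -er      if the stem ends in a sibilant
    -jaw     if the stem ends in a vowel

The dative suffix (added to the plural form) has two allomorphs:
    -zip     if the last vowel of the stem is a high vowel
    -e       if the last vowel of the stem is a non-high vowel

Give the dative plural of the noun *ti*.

tijawe

*ti*: final sound = /i/, a vowel → -jaw → *tijaw*.
Since the last vowel of the plural form *tijaw* is /a/ (a non-high vowel), it takes -e, giving *tijawe*.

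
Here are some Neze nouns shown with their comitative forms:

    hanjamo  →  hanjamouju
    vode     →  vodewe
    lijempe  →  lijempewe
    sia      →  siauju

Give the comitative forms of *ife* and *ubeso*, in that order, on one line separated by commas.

ifewe, ubesouju

Looking at the last vowel of each stem: -we when the last vowel of the stem is a front vowel (*vode*, *lijempe*); -uju when the last vowel of the stem is a back vowel (*hanjamo*, *sia*).
Since the last vowel of *ife* is /e/ (a front vowel), it takes -we, giving *ifewe*.
*ubeso*: last vowel = /o/, a back vowel → -uju → *ubesouju*.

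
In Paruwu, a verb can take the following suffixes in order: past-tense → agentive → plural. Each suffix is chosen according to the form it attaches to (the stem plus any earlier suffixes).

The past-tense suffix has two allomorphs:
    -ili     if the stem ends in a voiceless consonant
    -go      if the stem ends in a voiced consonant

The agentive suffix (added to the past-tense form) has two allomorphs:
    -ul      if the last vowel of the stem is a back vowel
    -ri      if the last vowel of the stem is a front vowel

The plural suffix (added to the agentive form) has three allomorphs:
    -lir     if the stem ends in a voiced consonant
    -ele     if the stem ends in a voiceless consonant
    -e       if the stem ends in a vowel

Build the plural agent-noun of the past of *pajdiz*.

pajdizgoullir

*pajdiz* — final consonant /z/ (voiced) → -go → *pajdizgo*.
Since the last vowel of the past-tense form *pajdizgo* is /o/ (a back vowel), it takes -ul, giving *pajdizgoul*.
The final sound of the agentive form *pajdizgoul* is /l/, which is a voiced consonant, so the plural suffix is -lir, giving *pajdizgoullir*.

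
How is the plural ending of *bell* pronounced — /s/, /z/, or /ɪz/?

/z/

The stem *bell* ends in a voiced non-sibilant sound.
The plural suffix surfaces as /ɪz/ after sibilants, /s/ after other voiceless consonants, and /z/ after other voiced sounds.
So the plural -s on *bell* is pronounced /z/.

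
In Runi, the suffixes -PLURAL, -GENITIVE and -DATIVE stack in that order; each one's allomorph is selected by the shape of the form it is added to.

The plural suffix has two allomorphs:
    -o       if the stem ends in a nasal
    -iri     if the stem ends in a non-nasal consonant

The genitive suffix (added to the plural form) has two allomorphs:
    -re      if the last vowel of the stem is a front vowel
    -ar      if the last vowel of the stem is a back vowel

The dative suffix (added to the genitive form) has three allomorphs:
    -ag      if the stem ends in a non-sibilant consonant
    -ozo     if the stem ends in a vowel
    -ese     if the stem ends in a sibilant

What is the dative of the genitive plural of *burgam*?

burgamoarag

The final consonant of *burgam* is /m/, which is a nasal, so the plural suffix is -o, giving *burgamo*.
The last vowel of the plural form *burgamo* is /o/, which is a back vowel, so the genitive suffix is -ar, giving *burgamoar*.
The final sound of the genitive form *burgamoar* is /r/, which is a non-sibilant consonant, so the dative suffix is -ag, giving *burgamoarag*.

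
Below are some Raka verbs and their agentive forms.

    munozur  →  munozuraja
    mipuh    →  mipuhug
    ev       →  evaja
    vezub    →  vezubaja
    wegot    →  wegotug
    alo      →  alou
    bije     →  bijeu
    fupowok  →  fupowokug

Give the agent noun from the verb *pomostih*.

pomostihug

The suffix is conditioned by the final sound: -ug when the stem ends in a voiceless consonant (*mipuh*, *wegot*, *fupowok*); -aja when the stem ends in a voiced consonant (*munozur*, *ev*, *vezub*); -u when the stem ends in a vowel (*alo*, *bije*).
*pomostih*: final sound = /h/, a voiceless consonant → -ug → *pomostihug*.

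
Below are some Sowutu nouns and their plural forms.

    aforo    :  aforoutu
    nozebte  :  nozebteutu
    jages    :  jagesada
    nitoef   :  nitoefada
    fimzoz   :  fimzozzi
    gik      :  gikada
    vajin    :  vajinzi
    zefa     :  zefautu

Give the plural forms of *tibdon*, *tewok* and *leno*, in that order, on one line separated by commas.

The pattern is voicing of the final sound: -ada when the stem ends in a voiceless consonant (*jages*, *nitoef*, *gik*); -zi when the stem ends in a voiced consonant (*fimzoz*, *vajin*); -utu when the stem ends in a vowel (*aforo*, *nozebte*, *zefa*).
*tibdon* — final sound /n/ (a voiced consonant) → -zi → *tibdonzi*.
*tewok*: final sound = /k/, a voiceless consonant → -ada → *tewokada*.
The final sound of *leno* is /o/, which is a vowel, so the suffix is -utu, giving *lenoutu*.

tibdonzi, tewokada, lenoutu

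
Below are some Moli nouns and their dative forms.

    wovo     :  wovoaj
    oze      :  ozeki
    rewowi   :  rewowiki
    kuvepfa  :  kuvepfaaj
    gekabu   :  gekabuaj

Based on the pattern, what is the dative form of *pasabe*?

pasabeki

Looking at the last vowel of each stem: -ki when the last vowel of the stem is a front vowel (*oze*, *rewowi*); -aj when the last vowel of the stem is a back vowel (*wovo*, *kuvepfa*, *gekabu*).
Since the last vowel of *pasabe* is /e/ (a front vowel), it takes -ki, giving *pasabeki*.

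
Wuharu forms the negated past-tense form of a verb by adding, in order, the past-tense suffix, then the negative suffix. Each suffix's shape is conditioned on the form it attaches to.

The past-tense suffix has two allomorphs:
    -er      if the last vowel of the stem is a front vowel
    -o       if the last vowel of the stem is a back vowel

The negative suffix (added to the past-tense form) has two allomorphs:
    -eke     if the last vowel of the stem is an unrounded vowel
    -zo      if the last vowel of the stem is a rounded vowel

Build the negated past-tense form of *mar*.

*mar*: last vowel = /a/, a back vowel → -o → *maro*.
The past-tense form *maro*: last vowel = /o/, a rounded vowel → -zo → *marozo*.

marozo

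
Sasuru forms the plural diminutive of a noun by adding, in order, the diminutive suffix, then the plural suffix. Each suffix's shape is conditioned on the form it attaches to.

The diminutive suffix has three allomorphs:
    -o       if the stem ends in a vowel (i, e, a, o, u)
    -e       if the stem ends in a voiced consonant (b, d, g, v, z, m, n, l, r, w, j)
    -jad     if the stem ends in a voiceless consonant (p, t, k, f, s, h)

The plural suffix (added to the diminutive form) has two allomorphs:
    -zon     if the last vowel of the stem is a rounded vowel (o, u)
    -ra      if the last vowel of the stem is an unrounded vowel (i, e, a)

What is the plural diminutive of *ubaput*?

*ubaput* — final sound /t/ (a voiceless consonant) → -jad → *ubaputjad*.
The diminutive form *ubaputjad* — last vowel /a/ (an unrounded vowel) → -ra → *ubaputjadra*.

ubaputjadra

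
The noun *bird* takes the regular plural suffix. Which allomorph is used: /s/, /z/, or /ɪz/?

/z/

The stem *bird* ends in a voiced non-sibilant sound.
The plural suffix surfaces as /ɪz/ after sibilants, /s/ after other voiceless consonants, and /z/ after other voiced sounds.
So the plural -s on *bird* is pronounced /z/.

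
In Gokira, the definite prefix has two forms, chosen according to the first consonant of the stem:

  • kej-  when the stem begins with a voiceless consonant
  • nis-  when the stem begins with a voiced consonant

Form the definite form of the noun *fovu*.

*fovu*: first consonant = /f/, voiceless → kej- → *kejfovu*.

kejfovu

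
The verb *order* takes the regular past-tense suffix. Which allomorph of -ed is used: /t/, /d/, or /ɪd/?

/d/

The stem *order* ends in a voiced sound other than /d/.
The -ed suffix is realized as /ɪd/ after /t, d/; as /t/ after other voiceless consonants; and as /d/ after other voiced sounds.
So -ed on *order* is pronounced /d/.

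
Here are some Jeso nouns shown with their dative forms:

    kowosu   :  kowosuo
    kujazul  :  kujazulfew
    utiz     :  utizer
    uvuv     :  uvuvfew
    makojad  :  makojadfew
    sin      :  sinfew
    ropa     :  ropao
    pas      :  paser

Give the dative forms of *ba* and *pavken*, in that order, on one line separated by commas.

bao, pavkenfew

The alternation tracks the final sound of the stem — -er when the stem ends in a sibilant (*utiz*, *pas*); -few when the stem ends in a non-sibilant consonant (*kujazul*, *uvuv*, *makojad*, *sin*); -o when the stem ends in a vowel (*kowosu*, *ropa*).
Since the final sound of *ba* is /a/ (a vowel), it takes -o, giving *bao*.
*pavken* — final sound /n/ (a non-sibilant consonant) → -few → *pavkenfew*.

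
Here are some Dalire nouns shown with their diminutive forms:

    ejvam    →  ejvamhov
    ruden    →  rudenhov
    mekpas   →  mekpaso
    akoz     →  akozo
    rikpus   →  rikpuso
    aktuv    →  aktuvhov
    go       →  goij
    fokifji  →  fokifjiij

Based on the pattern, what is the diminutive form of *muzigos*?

The suffix is conditioned by the final sound: -o when the stem ends in a sibilant (*mekpas*, *akoz*, *rikpus*); -hov when the stem ends in a non-sibilant consonant (*ejvam*, *ruden*, *aktuv*); -ij when the stem ends in a vowel (*go*, *fokifji*).
Since the final sound of *muzigos* is /s/ (a sibilant), it takes -o, giving *muzigoso*.

muzigoso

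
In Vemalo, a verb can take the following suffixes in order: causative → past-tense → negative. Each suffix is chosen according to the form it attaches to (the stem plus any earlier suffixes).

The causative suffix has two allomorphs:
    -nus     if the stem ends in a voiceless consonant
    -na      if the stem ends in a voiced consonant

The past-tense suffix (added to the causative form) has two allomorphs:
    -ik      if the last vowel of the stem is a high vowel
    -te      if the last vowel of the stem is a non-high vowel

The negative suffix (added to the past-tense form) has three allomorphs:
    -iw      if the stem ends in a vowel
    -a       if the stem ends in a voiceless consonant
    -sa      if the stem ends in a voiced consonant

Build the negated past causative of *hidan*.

*hidan*: final consonant = /n/, voiced → -na → *hidanna*.
The causative form *hidanna*: last vowel = /a/, a non-high vowel → -te → *hidannate*.
The past-tense form *hidannate*: final sound = /e/, a vowel → -iw → *hidannateiw*.

hidannateiw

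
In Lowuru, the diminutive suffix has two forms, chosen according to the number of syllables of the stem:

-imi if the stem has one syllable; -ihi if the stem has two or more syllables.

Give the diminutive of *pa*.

paimi

*pa* has one syllable, so the suffix is -imi, giving *paimi*.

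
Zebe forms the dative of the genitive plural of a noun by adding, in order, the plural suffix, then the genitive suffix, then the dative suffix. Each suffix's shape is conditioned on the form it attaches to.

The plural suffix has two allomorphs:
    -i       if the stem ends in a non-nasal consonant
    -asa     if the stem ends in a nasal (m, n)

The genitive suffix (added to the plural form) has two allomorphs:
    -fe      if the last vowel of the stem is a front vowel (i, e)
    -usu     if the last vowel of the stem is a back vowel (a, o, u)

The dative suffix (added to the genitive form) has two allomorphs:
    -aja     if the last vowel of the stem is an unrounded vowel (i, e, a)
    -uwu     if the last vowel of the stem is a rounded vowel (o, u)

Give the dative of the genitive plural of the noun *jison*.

jisonasausuuwu

*jison* — final consonant /n/ (a nasal) → -asa → *jisonasa*.
The last vowel of the plural form *jisonasa* is /a/, which is a back vowel, so the genitive suffix is -usu, giving *jisonasausu*.
The genitive form *jisonasausu* — last vowel /u/ (a rounded vowel) → -uwu → *jisonasausuuwu*.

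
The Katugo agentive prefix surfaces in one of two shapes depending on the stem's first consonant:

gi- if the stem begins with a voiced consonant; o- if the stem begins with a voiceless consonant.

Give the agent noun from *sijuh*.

osijuh

Since the first consonant of *sijuh* is /s/ (voiceless), it takes o-, giving *osijuh*.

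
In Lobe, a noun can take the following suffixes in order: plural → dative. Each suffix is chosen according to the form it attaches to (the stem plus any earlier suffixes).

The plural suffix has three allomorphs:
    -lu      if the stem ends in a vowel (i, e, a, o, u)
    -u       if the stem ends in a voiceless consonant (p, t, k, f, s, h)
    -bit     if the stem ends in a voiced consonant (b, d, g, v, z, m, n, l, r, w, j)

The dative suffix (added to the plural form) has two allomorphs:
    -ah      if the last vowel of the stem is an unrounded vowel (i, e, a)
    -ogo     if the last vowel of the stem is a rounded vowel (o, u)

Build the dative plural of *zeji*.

*zeji*: final sound = /i/, a vowel → -lu → *zejilu*.
The last vowel of the plural form *zejilu* is /u/, which is a rounded vowel, so the dative suffix is -ogo, giving *zejiluogo*.

zejiluogo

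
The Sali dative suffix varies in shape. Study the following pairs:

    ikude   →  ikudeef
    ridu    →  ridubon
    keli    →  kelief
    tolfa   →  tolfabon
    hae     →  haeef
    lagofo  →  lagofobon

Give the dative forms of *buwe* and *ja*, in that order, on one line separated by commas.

The suffix is conditioned by the last vowel: -ef when the last vowel of the stem is a front vowel (*ikude*, *keli*, *hae*); -bon when the last vowel of the stem is a back vowel (*ridu*, *tolfa*, *lagofo*).
*buwe*: last vowel = /e/, a front vowel → -ef → *buweef*.
Since the last vowel of *ja* is /a/ (a back vowel), it takes -bon, giving *jabon*.

buweef, jabon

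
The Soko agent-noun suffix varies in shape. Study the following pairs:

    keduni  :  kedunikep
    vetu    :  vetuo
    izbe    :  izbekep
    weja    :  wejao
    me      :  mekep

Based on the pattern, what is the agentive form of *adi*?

adikep

The alternation tracks the last vowel of the stem — -kep when the last vowel of the stem is a front vowel (*keduni*, *izbe*, *me*); -o when the last vowel of the stem is a back vowel (*vetu*, *weja*).
*adi* — last vowel /i/ (a front vowel) → -kep → *adikep*.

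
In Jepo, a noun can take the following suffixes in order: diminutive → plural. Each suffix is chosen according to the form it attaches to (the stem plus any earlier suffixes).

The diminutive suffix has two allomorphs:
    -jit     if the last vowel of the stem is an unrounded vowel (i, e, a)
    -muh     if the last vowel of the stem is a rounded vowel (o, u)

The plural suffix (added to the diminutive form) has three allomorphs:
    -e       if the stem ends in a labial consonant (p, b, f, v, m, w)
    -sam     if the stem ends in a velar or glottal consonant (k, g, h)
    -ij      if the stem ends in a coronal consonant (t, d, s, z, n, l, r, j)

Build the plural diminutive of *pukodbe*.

The last vowel of *pukodbe* is /e/, which is an unrounded vowel, so the diminutive suffix is -jit, giving *pukodbejit*.
The final consonant of the diminutive form *pukodbejit* is /t/, which is coronal, so the plural suffix is -ij, giving *pukodbejitij*.

pukodbejitij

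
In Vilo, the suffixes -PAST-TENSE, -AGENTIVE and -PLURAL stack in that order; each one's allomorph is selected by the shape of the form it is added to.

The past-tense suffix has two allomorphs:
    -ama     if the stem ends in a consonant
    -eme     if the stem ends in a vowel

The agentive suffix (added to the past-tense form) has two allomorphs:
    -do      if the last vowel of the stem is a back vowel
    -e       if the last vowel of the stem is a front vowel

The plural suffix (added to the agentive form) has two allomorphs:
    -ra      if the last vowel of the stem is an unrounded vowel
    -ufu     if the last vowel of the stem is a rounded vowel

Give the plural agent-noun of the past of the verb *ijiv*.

*ijiv*: final sound = /v/, a consonant → -ama → *ijivama*.
The past-tense form *ijivama*: last vowel = /a/, a back vowel → -do → *ijivamado*.
The agentive form *ijivamado* — last vowel /o/ (a rounded vowel) → -ufu → *ijivamadoufu*.

ijivamadoufu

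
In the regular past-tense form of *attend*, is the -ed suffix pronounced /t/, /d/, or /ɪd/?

/ɪd/

The stem *attend* ends in /t/ or /d/.
The -ed suffix is realized as /ɪd/ after /t, d/; as /t/ after other voiceless consonants; and as /d/ after other voiced sounds.
So -ed on *attend* is pronounced /ɪd/.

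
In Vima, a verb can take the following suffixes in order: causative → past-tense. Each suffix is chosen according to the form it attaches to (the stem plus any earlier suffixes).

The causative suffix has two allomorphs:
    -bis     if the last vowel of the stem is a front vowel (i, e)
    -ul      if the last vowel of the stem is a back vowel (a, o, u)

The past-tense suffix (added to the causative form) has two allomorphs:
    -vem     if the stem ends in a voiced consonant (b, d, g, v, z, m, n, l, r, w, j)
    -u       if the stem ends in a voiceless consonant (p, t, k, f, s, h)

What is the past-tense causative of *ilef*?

ilefbisu

The last vowel of *ilef* is /e/, which is a front vowel, so the causative suffix is -bis, giving *ilefbis*.
The final consonant of the causative form *ilefbis* is /s/, which is voiceless, so the past-tense suffix is -u, giving *ilefbisu*.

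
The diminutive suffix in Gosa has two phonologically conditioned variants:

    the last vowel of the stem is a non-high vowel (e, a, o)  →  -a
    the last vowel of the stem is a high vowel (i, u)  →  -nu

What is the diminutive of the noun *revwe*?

*revwe*: last vowel = /e/, a non-high vowel → -a → *revwea*.

revwea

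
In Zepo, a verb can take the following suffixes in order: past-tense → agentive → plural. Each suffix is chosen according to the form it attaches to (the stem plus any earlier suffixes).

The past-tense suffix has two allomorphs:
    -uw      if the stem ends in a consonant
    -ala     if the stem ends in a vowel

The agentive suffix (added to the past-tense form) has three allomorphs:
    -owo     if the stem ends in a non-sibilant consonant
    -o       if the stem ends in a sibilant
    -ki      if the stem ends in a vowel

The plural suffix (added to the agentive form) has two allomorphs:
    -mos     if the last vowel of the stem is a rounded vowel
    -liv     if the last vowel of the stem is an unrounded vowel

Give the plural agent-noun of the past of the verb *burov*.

burovuwowomos

The final sound of *burov* is /v/, which is a consonant, so the past-tense suffix is -uw, giving *burovuw*.
Since the final sound of the past-tense form *burovuw* is /w/ (a non-sibilant consonant), it takes -owo, giving *burovuwowo*.
The agentive form *burovuwowo*: last vowel = /o/, a rounded vowel → -mos → *burovuwowomos*.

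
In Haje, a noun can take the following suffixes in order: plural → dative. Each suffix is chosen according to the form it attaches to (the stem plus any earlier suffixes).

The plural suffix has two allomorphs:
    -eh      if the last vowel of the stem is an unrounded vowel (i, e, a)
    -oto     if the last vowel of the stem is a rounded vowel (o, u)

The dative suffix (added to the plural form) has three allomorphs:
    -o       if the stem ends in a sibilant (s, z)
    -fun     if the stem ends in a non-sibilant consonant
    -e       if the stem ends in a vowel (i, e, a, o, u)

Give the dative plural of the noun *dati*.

datiehfun

The last vowel of *dati* is /i/, which is an unrounded vowel, so the plural suffix is -eh, giving *datieh*.
The final sound of the plural form *datieh* is /h/, which is a non-sibilant consonant, so the dative suffix is -fun, giving *datiehfun*.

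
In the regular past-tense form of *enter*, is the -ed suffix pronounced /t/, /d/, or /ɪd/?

The stem *enter* ends in a voiced sound other than /d/.
The -ed suffix is realized as /ɪd/ after /t, d/; as /t/ after other voiceless consonants; and as /d/ after other voiced sounds.
So -ed on *enter* is pronounced /d/.

/d/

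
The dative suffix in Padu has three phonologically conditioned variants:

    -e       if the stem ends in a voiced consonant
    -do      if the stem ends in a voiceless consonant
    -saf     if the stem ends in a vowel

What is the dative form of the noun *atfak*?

*atfak* — final sound /k/ (a voiceless consonant) → -do → *atfakdo*.

atfakdo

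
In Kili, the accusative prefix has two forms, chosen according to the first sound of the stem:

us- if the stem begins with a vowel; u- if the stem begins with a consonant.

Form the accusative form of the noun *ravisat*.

*ravisat*: first sound = /r/, a consonant → u- → *uravisat*.

uravisat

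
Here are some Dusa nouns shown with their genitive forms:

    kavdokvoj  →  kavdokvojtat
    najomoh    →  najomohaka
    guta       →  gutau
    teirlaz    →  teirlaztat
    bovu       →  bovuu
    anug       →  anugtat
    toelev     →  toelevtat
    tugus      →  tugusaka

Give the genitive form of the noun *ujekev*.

The suffix is conditioned by the final sound: -aka when the stem ends in a voiceless consonant (*najomoh*, *tugus*); -tat when the stem ends in a voiced consonant (*kavdokvoj*, *teirlaz*, *anug*, *toelev*); -u when the stem ends in a vowel (*guta*, *bovu*).
*ujekev* — final sound /v/ (a voiced consonant) → -tat → *ujekevtat*.

ujekevtat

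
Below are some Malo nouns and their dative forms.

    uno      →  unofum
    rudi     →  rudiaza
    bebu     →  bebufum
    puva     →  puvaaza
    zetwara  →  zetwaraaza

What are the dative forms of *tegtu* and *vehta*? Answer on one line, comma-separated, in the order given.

The suffix is conditioned by the last vowel: -fum when the last vowel of the stem is a rounded vowel (*uno*, *bebu*); -aza when the last vowel of the stem is an unrounded vowel (*rudi*, *puva*, *zetwara*).
The last vowel of *tegtu* is /u/, which is a rounded vowel, so the suffix is -fum, giving *tegtufum*.
*vehta*: last vowel = /a/, an unrounded vowel → -aza → *vehtaaza*.

tegtufum, vehtaaza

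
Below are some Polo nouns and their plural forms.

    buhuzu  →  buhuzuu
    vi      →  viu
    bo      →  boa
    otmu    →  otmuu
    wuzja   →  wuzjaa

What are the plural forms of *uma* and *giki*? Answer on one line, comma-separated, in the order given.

umaa, gikiu

The alternation tracks the last vowel of the stem — -u when the last vowel of the stem is a high vowel (*buhuzu*, *vi*, *otmu*); -a when the last vowel of the stem is a non-high vowel (*bo*, *wuzja*).
*uma*: last vowel = /a/, a non-high vowel → -a → *umaa*.
The last vowel of *giki* is /i/, which is a high vowel, so the suffix is -u, giving *gikiu*.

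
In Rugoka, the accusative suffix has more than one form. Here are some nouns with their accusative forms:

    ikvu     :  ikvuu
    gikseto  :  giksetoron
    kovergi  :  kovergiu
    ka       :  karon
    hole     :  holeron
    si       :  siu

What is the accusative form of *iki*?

The alternation tracks the last vowel of the stem — -u when the last vowel of the stem is a high vowel (*ikvu*, *kovergi*, *si*); -ron when the last vowel of the stem is a non-high vowel (*gikseto*, *ka*, *hole*).
*iki* — last vowel /i/ (a high vowel) → -u → *ikiu*.

ikiu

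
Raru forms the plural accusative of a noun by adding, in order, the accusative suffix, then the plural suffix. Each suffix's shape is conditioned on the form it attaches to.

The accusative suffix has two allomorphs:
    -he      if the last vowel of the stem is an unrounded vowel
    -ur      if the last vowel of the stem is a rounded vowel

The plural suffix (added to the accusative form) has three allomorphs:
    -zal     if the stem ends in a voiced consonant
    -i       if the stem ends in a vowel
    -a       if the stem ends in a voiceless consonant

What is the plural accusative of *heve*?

Since the last vowel of *heve* is /e/ (an unrounded vowel), it takes -he, giving *hevehe*.
The accusative form *hevehe* — final sound /e/ (a vowel) → -i → *hevehei*.

hevehei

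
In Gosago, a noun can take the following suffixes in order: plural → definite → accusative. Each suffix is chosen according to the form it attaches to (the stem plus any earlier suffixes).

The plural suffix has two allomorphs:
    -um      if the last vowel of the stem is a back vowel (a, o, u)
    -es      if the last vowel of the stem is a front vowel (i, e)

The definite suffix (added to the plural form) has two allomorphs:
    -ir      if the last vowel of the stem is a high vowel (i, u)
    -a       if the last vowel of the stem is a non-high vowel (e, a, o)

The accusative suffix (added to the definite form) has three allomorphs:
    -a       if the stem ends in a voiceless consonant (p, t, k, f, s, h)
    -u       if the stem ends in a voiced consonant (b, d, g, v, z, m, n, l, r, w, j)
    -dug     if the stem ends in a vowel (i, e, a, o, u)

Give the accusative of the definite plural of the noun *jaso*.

jasoumiru

Since the last vowel of *jaso* is /o/ (a back vowel), it takes -um, giving *jasoum*.
The last vowel of the plural form *jasoum* is /u/, which is a high vowel, so the definite suffix is -ir, giving *jasoumir*.
The definite form *jasoumir*: final sound = /r/, a voiced consonant → -u → *jasoumiru*.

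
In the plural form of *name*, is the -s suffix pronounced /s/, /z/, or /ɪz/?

/z/

The stem *name* ends in a voiced non-sibilant sound.
The plural suffix surfaces as /ɪz/ after sibilants, /s/ after other voiceless consonants, and /z/ after other voiced sounds.
So the plural -s on *name* is pronounced /z/.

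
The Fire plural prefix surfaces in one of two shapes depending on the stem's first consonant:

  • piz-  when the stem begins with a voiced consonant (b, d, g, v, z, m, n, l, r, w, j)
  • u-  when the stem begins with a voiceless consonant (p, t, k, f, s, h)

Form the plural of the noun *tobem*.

Since the first consonant of *tobem* is /t/ (voiceless), it takes u-, giving *utobem*.

utobem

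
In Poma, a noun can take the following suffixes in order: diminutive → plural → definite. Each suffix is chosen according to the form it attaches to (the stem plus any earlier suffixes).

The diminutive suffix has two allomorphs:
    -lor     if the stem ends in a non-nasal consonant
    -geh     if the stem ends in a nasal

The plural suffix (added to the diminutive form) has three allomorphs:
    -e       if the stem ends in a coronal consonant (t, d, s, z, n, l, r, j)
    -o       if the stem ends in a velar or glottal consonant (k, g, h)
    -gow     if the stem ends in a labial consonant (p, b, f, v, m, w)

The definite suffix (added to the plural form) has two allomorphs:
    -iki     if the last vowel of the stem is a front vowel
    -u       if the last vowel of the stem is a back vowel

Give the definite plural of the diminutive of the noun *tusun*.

The final consonant of *tusun* is /n/, which is a nasal, so the diminutive suffix is -geh, giving *tusungeh*.
The diminutive form *tusungeh*: final consonant = /h/, velar/glottal → -o → *tusungeho*.
Since the last vowel of the plural form *tusungeho* is /o/ (a back vowel), it takes -u, giving *tusungehou*.

tusungehou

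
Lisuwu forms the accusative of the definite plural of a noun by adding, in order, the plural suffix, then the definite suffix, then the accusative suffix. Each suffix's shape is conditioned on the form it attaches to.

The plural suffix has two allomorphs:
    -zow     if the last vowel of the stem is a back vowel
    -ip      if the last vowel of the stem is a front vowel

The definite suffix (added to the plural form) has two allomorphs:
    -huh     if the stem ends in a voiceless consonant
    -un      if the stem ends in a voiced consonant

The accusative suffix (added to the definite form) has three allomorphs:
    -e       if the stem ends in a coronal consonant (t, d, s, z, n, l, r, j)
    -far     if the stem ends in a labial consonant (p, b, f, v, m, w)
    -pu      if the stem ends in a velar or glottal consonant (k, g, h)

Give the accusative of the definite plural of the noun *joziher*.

joziheriphuhpu

*joziher* — last vowel /e/ (a front vowel) → -ip → *joziherip*.
The plural form *joziherip*: final consonant = /p/, voiceless → -huh → *joziheriphuh*.
The definite form *joziheriphuh* — final consonant /h/ (velar/glottal) → -pu → *joziheriphuhpu*.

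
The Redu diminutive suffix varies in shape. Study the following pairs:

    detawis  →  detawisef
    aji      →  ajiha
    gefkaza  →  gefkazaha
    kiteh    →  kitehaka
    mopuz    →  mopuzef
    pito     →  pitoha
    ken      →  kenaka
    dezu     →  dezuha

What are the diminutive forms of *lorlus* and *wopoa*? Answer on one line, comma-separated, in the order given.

lorlusef, wopoaha

The suffix is conditioned by the final sound: -ef when the stem ends in a sibilant (*detawis*, *mopuz*); -aka when the stem ends in a non-sibilant consonant (*kiteh*, *ken*); -ha when the stem ends in a vowel (*aji*, *gefkaza*, *pito*, *dezu*).
The final sound of *lorlus* is /s/, which is a sibilant, so the suffix is -ef, giving *lorlusef*.
*wopoa*: final sound = /a/, a vowel → -ha → *wopoaha*.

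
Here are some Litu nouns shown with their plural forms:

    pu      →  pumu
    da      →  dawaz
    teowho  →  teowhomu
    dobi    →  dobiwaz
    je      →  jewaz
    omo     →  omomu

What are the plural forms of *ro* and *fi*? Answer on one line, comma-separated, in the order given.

romu, fiwaz

The suffix is conditioned by the last vowel: -mu when the last vowel of the stem is a rounded vowel (*pu*, *teowho*, *omo*); -waz when the last vowel of the stem is an unrounded vowel (*da*, *dobi*, *je*).
*ro*: last vowel = /o/, a rounded vowel → -mu → *romu*.
*fi*: last vowel = /i/, an unrounded vowel → -waz → *fiwaz*.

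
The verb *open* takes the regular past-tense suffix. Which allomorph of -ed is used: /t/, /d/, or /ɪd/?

The stem *open* ends in a voiced sound other than /d/.
The -ed suffix is realized as /ɪd/ after /t, d/; as /t/ after other voiceless consonants; and as /d/ after other voiced sounds.
So -ed on *open* is pronounced /d/.

/d/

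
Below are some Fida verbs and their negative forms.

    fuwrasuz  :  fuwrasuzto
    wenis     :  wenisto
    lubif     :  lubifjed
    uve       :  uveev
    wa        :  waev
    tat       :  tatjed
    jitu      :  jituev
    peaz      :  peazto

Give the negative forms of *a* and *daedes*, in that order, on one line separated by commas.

The suffix is conditioned by the final sound: -to when the stem ends in a sibilant (*fuwrasuz*, *wenis*, *peaz*); -jed when the stem ends in a non-sibilant consonant (*lubif*, *tat*); -ev when the stem ends in a vowel (*uve*, *wa*, *jitu*).
*a*: final sound = /a/, a vowel → -ev → *aev*.
*daedes*: final sound = /s/, a sibilant → -to → *daedesto*.

aev, daedesto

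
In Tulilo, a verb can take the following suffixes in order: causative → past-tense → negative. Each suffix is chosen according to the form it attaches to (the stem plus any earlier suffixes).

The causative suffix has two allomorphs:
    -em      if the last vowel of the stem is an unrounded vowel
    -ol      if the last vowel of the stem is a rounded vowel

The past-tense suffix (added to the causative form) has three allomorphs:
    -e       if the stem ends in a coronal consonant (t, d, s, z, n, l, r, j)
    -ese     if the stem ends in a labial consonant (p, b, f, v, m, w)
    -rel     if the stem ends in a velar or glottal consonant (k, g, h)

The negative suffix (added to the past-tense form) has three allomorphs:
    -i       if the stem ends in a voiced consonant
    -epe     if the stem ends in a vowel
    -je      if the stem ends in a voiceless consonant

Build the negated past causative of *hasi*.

Since the last vowel of *hasi* is /i/ (an unrounded vowel), it takes -em, giving *hasiem*.
The final consonant of the causative form *hasiem* is /m/, which is labial, so the past-tense suffix is -ese, giving *hasiemese*.
The past-tense form *hasiemese*: final sound = /e/, a vowel → -epe → *hasiemeseepe*.

hasiemeseepe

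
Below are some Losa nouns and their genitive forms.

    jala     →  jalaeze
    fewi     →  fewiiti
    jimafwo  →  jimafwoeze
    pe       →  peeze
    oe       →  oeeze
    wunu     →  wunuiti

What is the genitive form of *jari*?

jariiti

Looking at the last vowel of each stem: -iti when the last vowel of the stem is a high vowel (*fewi*, *wunu*); -eze when the last vowel of the stem is a non-high vowel (*jala*, *jimafwo*, *pe*, *oe*).
*jari* — last vowel /i/ (a high vowel) → -iti → *jariiti*.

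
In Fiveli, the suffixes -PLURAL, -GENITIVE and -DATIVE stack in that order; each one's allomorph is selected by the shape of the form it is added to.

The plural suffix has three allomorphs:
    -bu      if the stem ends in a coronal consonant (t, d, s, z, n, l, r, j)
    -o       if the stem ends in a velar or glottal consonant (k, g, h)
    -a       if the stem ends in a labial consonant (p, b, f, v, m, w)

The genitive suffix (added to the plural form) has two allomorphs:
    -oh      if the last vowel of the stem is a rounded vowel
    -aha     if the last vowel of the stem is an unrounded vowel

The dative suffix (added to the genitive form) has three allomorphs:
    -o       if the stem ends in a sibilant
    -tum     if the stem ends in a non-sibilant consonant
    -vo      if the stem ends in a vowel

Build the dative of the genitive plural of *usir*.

usirbuohtum

*usir*: final consonant = /r/, coronal → -bu → *usirbu*.
Since the last vowel of the plural form *usirbu* is /u/ (a rounded vowel), it takes -oh, giving *usirbuoh*.
The final sound of the genitive form *usirbuoh* is /h/, which is a non-sibilant consonant, so the dative suffix is -tum, giving *usirbuohtum*.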